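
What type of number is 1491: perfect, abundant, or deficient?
deficient

Proper divisors of 1491: sum = 1 + 3 + 7 + 21 + 71 + 213 + 497 = 813
Since 813 < 1491, 1491 is deficient.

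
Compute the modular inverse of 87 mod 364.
159

gcd(87, 364) = 1, so the inverse exists.
Extended Euclidean algorithm on (364, 87):
364 = 4 × 87 + 16  ⟹  16 = (1)·364 + (-4)·87
87 = 5 × 16 + 7  ⟹  7 = (-5)·364 + (21)·87
16 = 2 × 7 + 2  ⟹  2 = (11)·364 + (-46)·87
7 = 3 × 2 + 1  ⟹  1 = (-38)·364 + (159)·87
So (159)·87 ≡ 1 (mod 364), i.e. 87^(-1) ≡ 159 (mod 364).
Check: 87 × 159 = 13833 ≡ 1 (mod 364)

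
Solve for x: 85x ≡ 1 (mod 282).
73

gcd(85, 282) = 1, so the inverse exists.
Extended Euclidean algorithm on (282, 85):
282 = 3 × 85 + 27  ⟹  27 = (1)·282 + (-3)·85
85 = 3 × 27 + 4  ⟹  4 = (-3)·282 + (10)·85
27 = 6 × 4 + 3  ⟹  3 = (19)·282 + (-63)·85
4 = 1 × 3 + 1  ⟹  1 = (-22)·282 + (73)·85
So (73)·85 ≡ 1 (mod 282), i.e. 85^(-1) ≡ 73 (mod 282).
Check: 85 × 73 = 6205 ≡ 1 (mod 282)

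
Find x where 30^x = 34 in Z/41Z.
13

Baby-step giant-step with step n = ⌈√41⌉ = 7.
Baby steps 30^j mod 41 (j:value) for j=0..6: 0:1, 1:30, 2:39, 3:22, 4:4, 5:38, 6:33.
Giant-step multiplier: 30^(-7) ≡ 30^(40-7) = 30^33 ≡ 7 (mod 41).
Giant steps γ_i = 34·7^i mod 41: γ_0=34, γ_1=33 (in table at j=6).
x = i·n + j = 1·7 + 6 = 13.
Check: 30^13 ≡ 34 (mod 41).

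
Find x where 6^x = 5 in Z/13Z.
9

Baby-step giant-step with step n = ⌈√13⌉ = 4.
Baby steps 6^j mod 13 (j:value) for j=0..3: 0:1, 1:6, 2:10, 3:8.
Giant-step multiplier: 6^(-4) ≡ 6^(12-4) = 6^8 ≡ 3 (mod 13).
Giant steps γ_i = 5·3^i mod 13: γ_0=5, γ_1=2, γ_2=6 (in table at j=1).
x = i·n + j = 2·4 + 1 = 9.
Check: 6^9 ≡ 5 (mod 13).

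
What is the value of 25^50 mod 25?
0

Repeated squaring. Binary of 50 = 110010.
25^1 ≡ 0 (mod 25); 25^2 ≡ 0 (mod 25); 25^4 ≡ 0 (mod 25); 25^8 ≡ 0 (mod 25); 25^16 ≡ 0 (mod 25); 25^32 ≡ 0 (mod 25)
25^50 = 25^2 × 25^16 × 25^32 ≡ 0 (mod 25)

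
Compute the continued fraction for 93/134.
[0; 1, 2, 3, 1, 2, 1, 2]

Euclidean algorithm steps:
93 = 0 × 134 + 93
134 = 1 × 93 + 41
93 = 2 × 41 + 11
41 = 3 × 11 + 8
11 = 1 × 8 + 3
8 = 2 × 3 + 2
3 = 1 × 2 + 1
2 = 2 × 1 + 0
Continued fraction: [0; 1, 2, 3, 1, 2, 1, 2]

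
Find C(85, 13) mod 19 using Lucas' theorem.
0

Using Lucas' theorem:
Write n=85 and k=13 in base 19:
n in base 19: [4, 9]
k in base 19: [0, 13]
C(85,13) mod 19 = ∏ C(n_i, k_i) mod 19
Digit binomials (mod 19): C(4,0) = 1; C(9,13) = 0 (k_i > n_i)
Product: 1 × 0 = 0 ≡ 0 (mod 19)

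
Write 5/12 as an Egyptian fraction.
1/3 + 1/12

Greedy algorithm:
5/12: ceiling(12/5) = 3, use 1/3
1/12: ceiling(12/1) = 12, use 1/12
Result: 5/12 = 1/3 + 1/12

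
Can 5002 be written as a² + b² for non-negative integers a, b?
39² + 59² (a=39, b=59)

Factorization: 5002 = 2 × 41 × 61
By Fermat: n is sum of two squares iff every prime p ≡ 3 (mod 4) appears to even power.
All primes ≡ 3 (mod 4) appear to even power.
Search a = 0, 1, 2, … for 5002 - a² a perfect square: first hit at a = 39: 5002 - 1521 = 3481 = 59².
5002 = 39² + 59² = 1521 + 3481 ✓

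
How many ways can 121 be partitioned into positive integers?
2056148051

p(n) counts ways to write n as a sum of positive integers (order ignored).
Euler's pentagonal recurrence: p(k) = p(k-1) + p(k-2) - p(k-5) - p(k-7) + p(k-12) + p(k-15) - ... (offsets j(3j∓1)/2, signs ++--, p(0)=1, p(<0)=0).
DP table for k = 0..120: p(0)=1, p(1)=1, p(2)=2, p(3)=3, p(4)=5, p(5)=7, p(6)=11, p(7)=15, p(8)=22, p(9)=30, p(10)=42, p(11)=56, p(12)=77, p(13)=101, p(14)=135, p(15)=176, p(16)=231, p(17)=297, p(18)=385, p(19)=490, p(20)=627, p(21)=792, p(22)=1002, p(23)=1255, p(24)=1575, p(25)=1958, p(26)=2436, p(27)=3010, p(28)=3718, p(29)=4565, p(30)=5604, p(31)=6842, p(32)=8349, p(33)=10143, p(34)=12310, p(35)=14883, p(36)=17977, p(37)=21637, p(38)=26015, p(39)=31185, p(40)=37338, p(41)=44583, p(42)=53174, p(43)=63261, p(44)=75175, p(45)=89134, p(46)=105558, p(47)=124754, p(48)=147273, p(49)=173525, p(50)=204226, p(51)=239943, p(52)=281589, p(53)=329931, p(54)=386155, p(55)=451276, p(56)=526823, p(57)=614154, p(58)=715220, p(59)=831820, p(60)=966467, p(61)=1121505, p(62)=1300156, p(63)=1505499, p(64)=1741630, p(65)=2012558, p(66)=2323520, p(67)=2679689, p(68)=3087735, p(69)=3554345, p(70)=4087968, p(71)=4697205, p(72)=5392783, p(73)=6185689, p(74)=7089500, p(75)=8118264, p(76)=9289091, p(77)=10619863, p(78)=12132164, p(79)=13848650, p(80)=15796476, p(81)=18004327, p(82)=20506255, p(83)=23338469, p(84)=26543660, p(85)=30167357, p(86)=34262962, p(87)=38887673, p(88)=44108109, p(89)=49995925, p(90)=56634173, p(91)=64112359, p(92)=72533807, p(93)=82010177, p(94)=92669720, p(95)=104651419, p(96)=118114304, p(97)=133230930, p(98)=150198136, p(99)=169229875, p(100)=190569292, p(101)=214481126, p(102)=241265379, p(103)=271248950, p(104)=304801365, p(105)=342325709, p(106)=384276336, p(107)=431149389, p(108)=483502844, p(109)=541946240, p(110)=607163746, p(111)=679903203, p(112)=761002156, p(113)=851376628, p(114)=952050665, p(115)=1064144451, p(116)=1188908248, p(117)=1327710076, p(118)=1482074143, p(119)=1653668665, p(120)=1844349560.
Final step: p(121) = p(120) + p(119) - p(116) - p(114) + p(109) + p(106) - p(99) - p(95) + p(86) + p(81) - p(70) - p(64) + p(51) + p(44) - p(29) - p(21) + p(4)
= 1844349560 + 1653668665 - 1188908248 - 952050665 + 541946240 + 384276336 - 169229875 - 104651419 + 34262962 + 18004327 - 4087968 - 1741630 + 239943 + 75175 - 4565 - 792 + 5
= 2056148051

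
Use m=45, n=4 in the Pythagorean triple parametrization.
(2009, 360, 2041)

Euclid's formula: a = m² - n², b = 2mn, c = m² + n²
m = 45, n = 4
a = 45² - 4² = 2025 - 16 = 2009
b = 2 × 45 × 4 = 360
c = 45² + 4² = 2025 + 16 = 2041
Verification: 2009² + 360² = 4036081 + 129600 = 4165681 = 2041² ✓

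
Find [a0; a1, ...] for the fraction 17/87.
[0; 5, 8, 2]

Euclidean algorithm steps:
17 = 0 × 87 + 17
87 = 5 × 17 + 2
17 = 8 × 2 + 1
2 = 2 × 1 + 0
Continued fraction: [0; 5, 8, 2]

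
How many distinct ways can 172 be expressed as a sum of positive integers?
330495499613

p(n) counts ways to write n as a sum of positive integers (order ignored).
Euler's pentagonal recurrence: p(k) = p(k-1) + p(k-2) - p(k-5) - p(k-7) + p(k-12) + p(k-15) - ... (offsets j(3j∓1)/2, signs ++--, p(0)=1, p(<0)=0).
DP table for k = 0..171: p(0)=1, p(1)=1, p(2)=2, p(3)=3, p(4)=5, p(5)=7, p(6)=11, p(7)=15, p(8)=22, p(9)=30, p(10)=42, p(11)=56, p(12)=77, p(13)=101, p(14)=135, p(15)=176, p(16)=231, p(17)=297, p(18)=385, p(19)=490, p(20)=627, p(21)=792, p(22)=1002, p(23)=1255, p(24)=1575, p(25)=1958, p(26)=2436, p(27)=3010, p(28)=3718, p(29)=4565, p(30)=5604, p(31)=6842, p(32)=8349, p(33)=10143, p(34)=12310, p(35)=14883, p(36)=17977, p(37)=21637, p(38)=26015, p(39)=31185, p(40)=37338, p(41)=44583, p(42)=53174, p(43)=63261, p(44)=75175, p(45)=89134, p(46)=105558, p(47)=124754, p(48)=147273, p(49)=173525, p(50)=204226, p(51)=239943, p(52)=281589, p(53)=329931, p(54)=386155, p(55)=451276, p(56)=526823, p(57)=614154, p(58)=715220, p(59)=831820, p(60)=966467, p(61)=1121505, p(62)=1300156, p(63)=1505499, p(64)=1741630, p(65)=2012558, p(66)=2323520, p(67)=2679689, p(68)=3087735, p(69)=3554345, p(70)=4087968, p(71)=4697205, p(72)=5392783, p(73)=6185689, p(74)=7089500, p(75)=8118264, p(76)=9289091, p(77)=10619863, p(78)=12132164, p(79)=13848650, p(80)=15796476, p(81)=18004327, p(82)=20506255, p(83)=23338469, p(84)=26543660, p(85)=30167357, p(86)=34262962, p(87)=38887673, p(88)=44108109, p(89)=49995925, p(90)=56634173, p(91)=64112359, p(92)=72533807, p(93)=82010177, p(94)=92669720, p(95)=104651419, p(96)=118114304, p(97)=133230930, p(98)=150198136, p(99)=169229875, p(100)=190569292, p(101)=214481126, p(102)=241265379, p(103)=271248950, p(104)=304801365, p(105)=342325709, p(106)=384276336, p(107)=431149389, p(108)=483502844, p(109)=541946240, p(110)=607163746, p(111)=679903203, p(112)=761002156, p(113)=851376628, p(114)=952050665, p(115)=1064144451, p(116)=1188908248, p(117)=1327710076, p(118)=1482074143, p(119)=1653668665, p(120)=1844349560, p(121)=2056148051, p(122)=2291320912, p(123)=2552338241, p(124)=2841940500, p(125)=3163127352, p(126)=3519222692, p(127)=3913864295, p(128)=4351078600, p(129)=4835271870, p(130)=5371315400, p(131)=5964539504, p(132)=6620830889, p(133)=7346629512, p(134)=8149040695, p(135)=9035836076, p(136)=10015581680, p(137)=11097645016, p(138)=12292341831, p(139)=13610949895, p(140)=15065878135, p(141)=16670689208, p(142)=18440293320, p(143)=20390982757, p(144)=22540654445, p(145)=24908858009, p(146)=27517052599, p(147)=30388671978, p(148)=33549419497, p(149)=37027355200, p(150)=40853235313, p(151)=45060624582, p(152)=49686288421, p(153)=54770336324, p(154)=60356673280, p(155)=66493182097, p(156)=73232243759, p(157)=80630964769, p(158)=88751778802, p(159)=97662728555, p(160)=107438159466, p(161)=118159068427, p(162)=129913904637, p(163)=142798995930, p(164)=156919475295, p(165)=172389800255, p(166)=189334822579, p(167)=207890420102, p(168)=228204732751, p(169)=250438925115, p(170)=274768617130, p(171)=301384802048.
Final step: p(172) = p(171) + p(170) - p(167) - p(165) + p(160) + p(157) - p(150) - p(146) + p(137) + p(132) - p(121) - p(115) + p(102) + p(95) - p(80) - p(72) + p(55) + p(46) - p(27) - p(17)
= 301384802048 + 274768617130 - 207890420102 - 172389800255 + 107438159466 + 80630964769 - 40853235313 - 27517052599 + 11097645016 + 6620830889 - 2056148051 - 1064144451 + 241265379 + 104651419 - 15796476 - 5392783 + 451276 + 105558 - 3010 - 297
= 330495499613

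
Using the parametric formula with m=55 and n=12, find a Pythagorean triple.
(2881, 1320, 3169)

Euclid's formula: a = m² - n², b = 2mn, c = m² + n²
m = 55, n = 12
a = 55² - 12² = 3025 - 144 = 2881
b = 2 × 55 × 12 = 1320
c = 55² + 12² = 3025 + 144 = 3169
Verification: 2881² + 1320² = 8300161 + 1742400 = 10042561 = 3169² ✓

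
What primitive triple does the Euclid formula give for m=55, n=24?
(2449, 2640, 3601)

Euclid's formula: a = m² - n², b = 2mn, c = m² + n²
m = 55, n = 24
a = 55² - 24² = 3025 - 576 = 2449
b = 2 × 55 × 24 = 2640
c = 55² + 24² = 3025 + 576 = 3601
Verification: 2449² + 2640² = 5997601 + 6969600 = 12967201 = 3601² ✓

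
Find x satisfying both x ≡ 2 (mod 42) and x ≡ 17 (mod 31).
296

Using Chinese Remainder Theorem:
M = 42 × 31 = 1302
M1 = 31, M2 = 42
y1 = 31^(-1) mod 42 = 19
y2 = 42^(-1) mod 31 = 17
x = (2×31×19 + 17×42×17) mod 1302 = 296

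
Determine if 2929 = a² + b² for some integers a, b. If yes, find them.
15² + 52² (a=15, b=52)

Factorization: 2929 = 29 × 101
By Fermat: n is sum of two squares iff every prime p ≡ 3 (mod 4) appears to even power.
All primes ≡ 3 (mod 4) appear to even power.
Search a = 0, 1, 2, … for 2929 - a² a perfect square: first hit at a = 15: 2929 - 225 = 2704 = 52².
2929 = 15² + 52² = 225 + 2704 ✓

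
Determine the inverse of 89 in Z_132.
89

gcd(89, 132) = 1, so the inverse exists.
Extended Euclidean algorithm on (132, 89):
132 = 1 × 89 + 43  ⟹  43 = (1)·132 + (-1)·89
89 = 2 × 43 + 3  ⟹  3 = (-2)·132 + (3)·89
43 = 14 × 3 + 1  ⟹  1 = (29)·132 + (-43)·89
So (-43)·89 ≡ 1 (mod 132), i.e. 89^(-1) ≡ -43 ≡ 89 (mod 132).
Check: 89 × 89 = 7921 ≡ 1 (mod 132)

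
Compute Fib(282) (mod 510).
196

Matrix identity: Q^n = [[F_(n+1), F_n], [F_n, F_(n-1)]] with Q = [[1,1],[1,0]].
n = 282 = 100011010₂. Square-and-multiply, entries mod 510:
Q^1 = [[1,1],[1,0]]
Q^2 = (Q^1)² = [[2,1],[1,1]]
Q^4 = (Q^2)² = [[5,3],[3,2]]
Q^8 = (Q^4)² = [[34,21],[21,13]]
Q^17 = (Q^8)²·Q = [[34,67],[67,477]]
Q^35 = (Q^17)²·Q = [[102,35],[35,67]]
Q^70 = (Q^35)² = [[409,305],[305,104]]
Q^141 = (Q^70)²·Q = [[101,206],[206,405]]
Q^282 = (Q^141)² = [[107,196],[196,421]]
F_282 mod 510 = Q^282[0][1] = 196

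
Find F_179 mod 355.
251

Matrix identity: Q^n = [[F_(n+1), F_n], [F_n, F_(n-1)]] with Q = [[1,1],[1,0]].
n = 179 = 10110011₂. Square-and-multiply, entries mod 355:
Q^1 = [[1,1],[1,0]]
Q^2 = (Q^1)² = [[2,1],[1,1]]
Q^5 = (Q^2)²·Q = [[8,5],[5,3]]
Q^11 = (Q^5)²·Q = [[144,89],[89,55]]
Q^22 = (Q^11)² = [[257,316],[316,296]]
Q^44 = (Q^22)² = [[120,88],[88,32]]
Q^89 = (Q^44)²·Q = [[20,134],[134,241]]
Q^179 = (Q^89)²·Q = [[80,251],[251,184]]
F_179 mod 355 = Q^179[0][1] = 251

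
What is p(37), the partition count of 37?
21637

p(n) counts ways to write n as a sum of positive integers (order ignored).
Euler's pentagonal recurrence: p(k) = p(k-1) + p(k-2) - p(k-5) - p(k-7) + p(k-12) + p(k-15) - ... (offsets j(3j∓1)/2, signs ++--, p(0)=1, p(<0)=0).
DP table for k = 0..36: p(0)=1, p(1)=1, p(2)=2, p(3)=3, p(4)=5, p(5)=7, p(6)=11, p(7)=15, p(8)=22, p(9)=30, p(10)=42, p(11)=56, p(12)=77, p(13)=101, p(14)=135, p(15)=176, p(16)=231, p(17)=297, p(18)=385, p(19)=490, p(20)=627, p(21)=792, p(22)=1002, p(23)=1255, p(24)=1575, p(25)=1958, p(26)=2436, p(27)=3010, p(28)=3718, p(29)=4565, p(30)=5604, p(31)=6842, p(32)=8349, p(33)=10143, p(34)=12310, p(35)=14883, p(36)=17977.
Final step: p(37) = p(36) + p(35) - p(32) - p(30) + p(25) + p(22) - p(15) - p(11) + p(2)
= 17977 + 14883 - 8349 - 5604 + 1958 + 1002 - 176 - 56 + 2
= 21637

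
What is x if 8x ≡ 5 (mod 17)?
x ≡ 7 (mod 17)

gcd(8, 17) = 1, which divides 5, so solutions exist.
Find 8^(-1) mod 17 by the extended Euclidean algorithm:
17 = 2 × 8 + 1  ⟹  1 = (1)·17 + (-2)·8
So (-2)·8 ≡ 1 (mod 17), i.e. 8^(-1) ≡ -2 ≡ 15 (mod 17).
x ≡ 15 × 5 = 75 ≡ 7 (mod 17).
Check: 8 × 7 = 56 ≡ 5 (mod 17).
Unique solution: x ≡ 7 (mod 17)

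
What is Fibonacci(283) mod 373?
93

Matrix identity: Q^n = [[F_(n+1), F_n], [F_n, F_(n-1)]] with Q = [[1,1],[1,0]].
n = 283 = 100011011₂. Square-and-multiply, entries mod 373:
Q^1 = [[1,1],[1,0]]
Q^2 = (Q^1)² = [[2,1],[1,1]]
Q^4 = (Q^2)² = [[5,3],[3,2]]
Q^8 = (Q^4)² = [[34,21],[21,13]]
Q^17 = (Q^8)²·Q = [[346,105],[105,241]]
Q^35 = (Q^17)²·Q = [[281,191],[191,90]]
Q^70 = (Q^35)² = [[185,364],[364,194]]
Q^141 = (Q^70)²·Q = [[309,363],[363,319]]
Q^283 = (Q^141)²·Q = [[154,93],[93,61]]
F_283 mod 373 = Q^283[0][1] = 93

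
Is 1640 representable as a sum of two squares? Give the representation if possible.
14² + 38² (a=14, b=38)

Factorization: 1640 = 2^3 × 5 × 41
By Fermat: n is sum of two squares iff every prime p ≡ 3 (mod 4) appears to even power.
All primes ≡ 3 (mod 4) appear to even power.
Search a = 0, 1, 2, … for 1640 - a² a perfect square: first hit at a = 14: 1640 - 196 = 1444 = 38².
1640 = 14² + 38² = 196 + 1444 ✓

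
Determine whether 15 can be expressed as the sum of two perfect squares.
Not possible

Factorization: 15 = 3 × 5
By Fermat: n is sum of two squares iff every prime p ≡ 3 (mod 4) appears to even power.
Prime(s) ≡ 3 (mod 4) with odd exponent: [(3, 1)]
Therefore 15 cannot be expressed as a² + b².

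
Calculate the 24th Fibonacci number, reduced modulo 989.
874

Matrix identity: Q^n = [[F_(n+1), F_n], [F_n, F_(n-1)]] with Q = [[1,1],[1,0]].
n = 24 = 11000₂. Square-and-multiply, entries mod 989:
Q^1 = [[1,1],[1,0]]
Q^3 = (Q^1)²·Q = [[3,2],[2,1]]
Q^6 = (Q^3)² = [[13,8],[8,5]]
Q^12 = (Q^6)² = [[233,144],[144,89]]
Q^24 = (Q^12)² = [[850,874],[874,965]]
F_24 mod 989 = Q^24[0][1] = 874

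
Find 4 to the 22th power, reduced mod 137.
72

Repeated squaring. Binary of 22 = 10110.
4^1 ≡ 4 (mod 137); 4^2 ≡ 16 (mod 137); 4^4 ≡ 119 (mod 137); 4^8 ≡ 50 (mod 137); 4^16 ≡ 34 (mod 137)
4^22 = 4^2 × 4^4 × 4^16 ≡ 72 (mod 137)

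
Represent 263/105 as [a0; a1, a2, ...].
[2; 1, 1, 52]

Euclidean algorithm steps:
263 = 2 × 105 + 53
105 = 1 × 53 + 52
53 = 1 × 52 + 1
52 = 52 × 1 + 0
Continued fraction: [2; 1, 1, 52]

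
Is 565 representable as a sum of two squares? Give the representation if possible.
6² + 23² (a=6, b=23)

Factorization: 565 = 5 × 113
By Fermat: n is sum of two squares iff every prime p ≡ 3 (mod 4) appears to even power.
All primes ≡ 3 (mod 4) appear to even power.
Search a = 0, 1, 2, … for 565 - a² a perfect square: first hit at a = 6: 565 - 36 = 529 = 23².
565 = 6² + 23² = 36 + 529 ✓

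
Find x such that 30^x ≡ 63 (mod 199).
180

Baby-step giant-step with step n = ⌈√199⌉ = 15.
Baby steps 30^j mod 199 (j:value) for j=0..14: 0:1, 1:30, 2:104, 3:135, 4:70, 5:110, 6:116, 7:97, 8:124, 9:138, 10:160, 11:24, 12:123, 13:108, 14:56.
Giant-step multiplier: 30^(-15) ≡ 30^(198-15) = 30^183 ≡ 147 (mod 199).
Giant steps γ_i = 63·147^i mod 199: γ_0=63, γ_1=107, γ_2=8, γ_3=181, γ_4=140, γ_5=83, γ_6=62, γ_7=159, γ_8=90, γ_9=96, γ_10=182, γ_11=88, γ_12=1 (in table at j=0).
x = i·n + j = 12·15 + 0 = 180.
Check: 30^180 ≡ 63 (mod 199).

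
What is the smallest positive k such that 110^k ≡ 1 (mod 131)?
130

131 is prime, so ord(110) divides φ(131) = 130.
Divisors of 130: 1, 2, 5, 10, 13, 26, 65, 130.
Repeated squaring: 110^1 ≡ 110, 110^2 ≡ 48, 110^4 ≡ 77, 110^8 ≡ 34, 110^16 ≡ 108, 110^32 ≡ 5, 110^64 ≡ 25, 110^128 ≡ 101 (mod 131).
Test 110^d mod 131 for each divisor d in increasing order:
110^1 ≡ 110
110^2 ≡ 48
110^5 = 110^4·110^1 ≡ 86
110^10 = 110^8·110^2 ≡ 60
110^13 = 110^8·110^4·110^1 ≡ 42
110^26 = 110^16·110^8·110^2 ≡ 61
110^65 = 110^64·110^1 ≡ 130
110^130 = 110^128·110^2 ≡ 1  ← first divisor giving 1
The order is 130.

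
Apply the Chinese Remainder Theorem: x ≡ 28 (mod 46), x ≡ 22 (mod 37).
1132

Using Chinese Remainder Theorem:
M = 46 × 37 = 1702
M1 = 37, M2 = 46
y1 = 37^(-1) mod 46 = 5
y2 = 46^(-1) mod 37 = 33
x = (28×37×5 + 22×46×33) mod 1702 = 1132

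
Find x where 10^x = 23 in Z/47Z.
39

Baby-step giant-step with step n = ⌈√47⌉ = 7.
Baby steps 10^j mod 47 (j:value) for j=0..6: 0:1, 1:10, 2:6, 3:13, 4:36, 5:31, 6:28.
Giant-step multiplier: 10^(-7) ≡ 10^(46-7) = 10^39 ≡ 23 (mod 47).
Giant steps γ_i = 23·23^i mod 47: γ_0=23, γ_1=12, γ_2=41, γ_3=3, γ_4=22, γ_5=36 (in table at j=4).
x = i·n + j = 5·7 + 4 = 39.
Check: 10^39 ≡ 23 (mod 47).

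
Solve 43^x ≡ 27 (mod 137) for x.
115

Baby-step giant-step with step n = ⌈√137⌉ = 12.
Baby steps 43^j mod 137 (j:value) for j=0..11: 0:1, 1:43, 2:68, 3:47, 4:103, 5:45, 6:17, 7:46, 8:60, 9:114, 10:107, 11:80.
Giant-step multiplier: 43^(-12) ≡ 43^(136-12) = 43^124 ≡ 64 (mod 137).
Giant steps γ_i = 27·64^i mod 137: γ_0=27, γ_1=84, γ_2=33, γ_3=57, γ_4=86, γ_5=24, γ_6=29, γ_7=75, γ_8=5, γ_9=46 (in table at j=7).
x = i·n + j = 9·12 + 7 = 115.
Check: 43^115 ≡ 27 (mod 137).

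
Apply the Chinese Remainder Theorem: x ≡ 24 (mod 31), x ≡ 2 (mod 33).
365

Using Chinese Remainder Theorem:
M = 31 × 33 = 1023
M1 = 33, M2 = 31
y1 = 33^(-1) mod 31 = 16
y2 = 31^(-1) mod 33 = 16
x = (24×33×16 + 2×31×16) mod 1023 = 365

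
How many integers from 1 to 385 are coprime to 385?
240

385 = 5 × 7 × 11
φ(n) = n × ∏(1 - 1/p) for each prime p dividing n
φ(385) = 385 × (1 - 1/5) × (1 - 1/7) × (1 - 1/11) = 240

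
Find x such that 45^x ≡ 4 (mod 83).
12

Baby-step giant-step with step n = ⌈√83⌉ = 10.
Baby steps 45^j mod 83 (j:value) for j=0..9: 0:1, 1:45, 2:33, 3:74, 4:10, 5:35, 6:81, 7:76, 8:17, 9:18.
Giant-step multiplier: 45^(-10) ≡ 45^(82-10) = 45^72 ≡ 29 (mod 83).
Giant steps γ_i = 4·29^i mod 83: γ_0=4, γ_1=33 (in table at j=2).
x = i·n + j = 1·10 + 2 = 12.
Check: 45^12 ≡ 4 (mod 83).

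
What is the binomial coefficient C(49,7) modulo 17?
9

Using Lucas' theorem:
Write n=49 and k=7 in base 17:
n in base 17: [2, 15]
k in base 17: [0, 7]
C(49,7) mod 17 = ∏ C(n_i, k_i) mod 17
Digit binomials (mod 17): C(2,0) = 1; C(15,7) = 6435 ≡ 9
Product: 1 × 9 = 9 ≡ 9 (mod 17)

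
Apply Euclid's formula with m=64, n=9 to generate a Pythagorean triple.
(4015, 1152, 4177)

Euclid's formula: a = m² - n², b = 2mn, c = m² + n²
m = 64, n = 9
a = 64² - 9² = 4096 - 81 = 4015
b = 2 × 64 × 9 = 1152
c = 64² + 9² = 4096 + 81 = 4177
Verification: 4015² + 1152² = 16120225 + 1327104 = 17447329 = 4177² ✓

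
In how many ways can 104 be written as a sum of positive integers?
304801365

p(n) counts ways to write n as a sum of positive integers (order ignored).
Euler's pentagonal recurrence: p(k) = p(k-1) + p(k-2) - p(k-5) - p(k-7) + p(k-12) + p(k-15) - ... (offsets j(3j∓1)/2, signs ++--, p(0)=1, p(<0)=0).
DP table for k = 0..103: p(0)=1, p(1)=1, p(2)=2, p(3)=3, p(4)=5, p(5)=7, p(6)=11, p(7)=15, p(8)=22, p(9)=30, p(10)=42, p(11)=56, p(12)=77, p(13)=101, p(14)=135, p(15)=176, p(16)=231, p(17)=297, p(18)=385, p(19)=490, p(20)=627, p(21)=792, p(22)=1002, p(23)=1255, p(24)=1575, p(25)=1958, p(26)=2436, p(27)=3010, p(28)=3718, p(29)=4565, p(30)=5604, p(31)=6842, p(32)=8349, p(33)=10143, p(34)=12310, p(35)=14883, p(36)=17977, p(37)=21637, p(38)=26015, p(39)=31185, p(40)=37338, p(41)=44583, p(42)=53174, p(43)=63261, p(44)=75175, p(45)=89134, p(46)=105558, p(47)=124754, p(48)=147273, p(49)=173525, p(50)=204226, p(51)=239943, p(52)=281589, p(53)=329931, p(54)=386155, p(55)=451276, p(56)=526823, p(57)=614154, p(58)=715220, p(59)=831820, p(60)=966467, p(61)=1121505, p(62)=1300156, p(63)=1505499, p(64)=1741630, p(65)=2012558, p(66)=2323520, p(67)=2679689, p(68)=3087735, p(69)=3554345, p(70)=4087968, p(71)=4697205, p(72)=5392783, p(73)=6185689, p(74)=7089500, p(75)=8118264, p(76)=9289091, p(77)=10619863, p(78)=12132164, p(79)=13848650, p(80)=15796476, p(81)=18004327, p(82)=20506255, p(83)=23338469, p(84)=26543660, p(85)=30167357, p(86)=34262962, p(87)=38887673, p(88)=44108109, p(89)=49995925, p(90)=56634173, p(91)=64112359, p(92)=72533807, p(93)=82010177, p(94)=92669720, p(95)=104651419, p(96)=118114304, p(97)=133230930, p(98)=150198136, p(99)=169229875, p(100)=190569292, p(101)=214481126, p(102)=241265379, p(103)=271248950.
Final step: p(104) = p(103) + p(102) - p(99) - p(97) + p(92) + p(89) - p(82) - p(78) + p(69) + p(64) - p(53) - p(47) + p(34) + p(27) - p(12) - p(4)
= 271248950 + 241265379 - 169229875 - 133230930 + 72533807 + 49995925 - 20506255 - 12132164 + 3554345 + 1741630 - 329931 - 124754 + 12310 + 3010 - 77 - 5
= 304801365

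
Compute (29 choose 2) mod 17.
15

Using Lucas' theorem:
Write n=29 and k=2 in base 17:
n in base 17: [1, 12]
k in base 17: [0, 2]
C(29,2) mod 17 = ∏ C(n_i, k_i) mod 17
Digit binomials (mod 17): C(1,0) = 1; C(12,2) = 66 ≡ 15
Product: 1 × 15 = 15 ≡ 15 (mod 17)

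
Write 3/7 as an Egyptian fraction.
1/3 + 1/11 + 1/231

Greedy algorithm:
3/7: ceiling(7/3) = 3, use 1/3
2/21: ceiling(21/2) = 11, use 1/11
1/231: ceiling(231/1) = 231, use 1/231
Result: 3/7 = 1/3 + 1/11 + 1/231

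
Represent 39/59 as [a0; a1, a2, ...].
[0; 1, 1, 1, 19]

Euclidean algorithm steps:
39 = 0 × 59 + 39
59 = 1 × 39 + 20
39 = 1 × 20 + 19
20 = 1 × 19 + 1
19 = 19 × 1 + 0
Continued fraction: [0; 1, 1, 1, 19]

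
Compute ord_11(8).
10

11 is prime, so ord(8) divides φ(11) = 10.
Divisors of 10: 1, 2, 5, 10.
Repeated squaring: 8^1 ≡ 8, 8^2 ≡ 9, 8^4 ≡ 4, 8^8 ≡ 5 (mod 11).
Test 8^d mod 11 for each divisor d in increasing order:
8^1 ≡ 8
8^2 ≡ 9
8^5 = 8^4·8^1 ≡ 10
8^10 = 8^8·8^2 ≡ 1  ← first divisor giving 1
The order is 10.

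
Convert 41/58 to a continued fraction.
[0; 1, 2, 2, 2, 3]

Euclidean algorithm steps:
41 = 0 × 58 + 41
58 = 1 × 41 + 17
41 = 2 × 17 + 7
17 = 2 × 7 + 3
7 = 2 × 3 + 1
3 = 3 × 1 + 0
Continued fraction: [0; 1, 2, 2, 2, 3]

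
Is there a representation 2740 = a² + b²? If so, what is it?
6² + 52² (a=6, b=52)

Factorization: 2740 = 2^2 × 5 × 137
By Fermat: n is sum of two squares iff every prime p ≡ 3 (mod 4) appears to even power.
All primes ≡ 3 (mod 4) appear to even power.
Search a = 0, 1, 2, … for 2740 - a² a perfect square: first hit at a = 6: 2740 - 36 = 2704 = 52².
2740 = 6² + 52² = 36 + 2704 ✓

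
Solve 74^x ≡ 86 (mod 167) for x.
67

Baby-step giant-step with step n = ⌈√167⌉ = 13.
Baby steps 74^j mod 167 (j:value) for j=0..12: 0:1, 1:74, 2:132, 3:82, 4:56, 5:136, 6:44, 7:83, 8:130, 9:101, 10:126, 11:139, 12:99.
Giant-step multiplier: 74^(-13) ≡ 74^(166-13) = 74^153 ≡ 129 (mod 167).
Giant steps γ_i = 86·129^i mod 167: γ_0=86, γ_1=72, γ_2=103, γ_3=94, γ_4=102, γ_5=132 (in table at j=2).
x = i·n + j = 5·13 + 2 = 67.
Check: 74^67 ≡ 86 (mod 167).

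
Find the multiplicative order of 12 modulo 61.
15

61 is prime, so ord(12) divides φ(61) = 60.
Divisors of 60: 1, 2, 3, 4, 5, 6, 10, 12, 15, 20, 30, 60.
Repeated squaring: 12^1 ≡ 12, 12^2 ≡ 22, 12^4 ≡ 57, 12^8 ≡ 16, 12^16 ≡ 12, 12^32 ≡ 22 (mod 61).
Test 12^d mod 61 for each divisor d in increasing order:
12^1 ≡ 12
12^2 ≡ 22
12^3 = 12^2·12^1 ≡ 20
12^4 ≡ 57
12^5 = 12^4·12^1 ≡ 13
12^6 = 12^4·12^2 ≡ 34
12^10 = 12^8·12^2 ≡ 47
12^12 = 12^8·12^4 ≡ 58
12^15 = 12^8·12^4·12^2·12^1 ≡ 1  ← first divisor giving 1
The order is 15.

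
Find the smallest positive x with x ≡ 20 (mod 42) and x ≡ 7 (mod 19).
482

Using Chinese Remainder Theorem:
M = 42 × 19 = 798
M1 = 19, M2 = 42
y1 = 19^(-1) mod 42 = 31
y2 = 42^(-1) mod 19 = 5
x = (20×19×31 + 7×42×5) mod 798 = 482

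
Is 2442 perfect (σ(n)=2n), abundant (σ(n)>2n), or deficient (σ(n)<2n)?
abundant

Proper divisors of 2442: sum = 1 + 2 + 3 + 6 + 11 + 22 + 33 + 37 + 66 + 74 + 111 + 222 + 407 + 814 + 1221 = 3030
Since 3030 > 2442, 2442 is abundant.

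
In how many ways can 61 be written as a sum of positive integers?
1121505

p(n) counts ways to write n as a sum of positive integers (order ignored).
Euler's pentagonal recurrence: p(k) = p(k-1) + p(k-2) - p(k-5) - p(k-7) + p(k-12) + p(k-15) - ... (offsets j(3j∓1)/2, signs ++--, p(0)=1, p(<0)=0).
DP table for k = 0..60: p(0)=1, p(1)=1, p(2)=2, p(3)=3, p(4)=5, p(5)=7, p(6)=11, p(7)=15, p(8)=22, p(9)=30, p(10)=42, p(11)=56, p(12)=77, p(13)=101, p(14)=135, p(15)=176, p(16)=231, p(17)=297, p(18)=385, p(19)=490, p(20)=627, p(21)=792, p(22)=1002, p(23)=1255, p(24)=1575, p(25)=1958, p(26)=2436, p(27)=3010, p(28)=3718, p(29)=4565, p(30)=5604, p(31)=6842, p(32)=8349, p(33)=10143, p(34)=12310, p(35)=14883, p(36)=17977, p(37)=21637, p(38)=26015, p(39)=31185, p(40)=37338, p(41)=44583, p(42)=53174, p(43)=63261, p(44)=75175, p(45)=89134, p(46)=105558, p(47)=124754, p(48)=147273, p(49)=173525, p(50)=204226, p(51)=239943, p(52)=281589, p(53)=329931, p(54)=386155, p(55)=451276, p(56)=526823, p(57)=614154, p(58)=715220, p(59)=831820, p(60)=966467.
Final step: p(61) = p(60) + p(59) - p(56) - p(54) + p(49) + p(46) - p(39) - p(35) + p(26) + p(21) - p(10) - p(4)
= 966467 + 831820 - 526823 - 386155 + 173525 + 105558 - 31185 - 14883 + 2436 + 792 - 42 - 5
= 1121505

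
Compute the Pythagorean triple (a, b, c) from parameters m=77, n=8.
(5865, 1232, 5993)

Euclid's formula: a = m² - n², b = 2mn, c = m² + n²
m = 77, n = 8
a = 77² - 8² = 5929 - 64 = 5865
b = 2 × 77 × 8 = 1232
c = 77² + 8² = 5929 + 64 = 5993
Verification: 5865² + 1232² = 34398225 + 1517824 = 35916049 = 5993² ✓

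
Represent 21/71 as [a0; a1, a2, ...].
[0; 3, 2, 1, 1, 1, 2]

Euclidean algorithm steps:
21 = 0 × 71 + 21
71 = 3 × 21 + 8
21 = 2 × 8 + 5
8 = 1 × 5 + 3
5 = 1 × 3 + 2
3 = 1 × 2 + 1
2 = 2 × 1 + 0
Continued fraction: [0; 3, 2, 1, 1, 1, 2]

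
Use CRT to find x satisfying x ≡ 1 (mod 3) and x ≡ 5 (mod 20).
25

Using Chinese Remainder Theorem:
M = 3 × 20 = 60
M1 = 20, M2 = 3
y1 = 20^(-1) mod 3 = 2
y2 = 3^(-1) mod 20 = 7
x = (1×20×2 + 5×3×7) mod 60 = 25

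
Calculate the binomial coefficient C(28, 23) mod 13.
0

Using Lucas' theorem:
Write n=28 and k=23 in base 13:
n in base 13: [2, 2]
k in base 13: [1, 10]
C(28,23) mod 13 = ∏ C(n_i, k_i) mod 13
Digit binomials (mod 13): C(2,1) = 2; C(2,10) = 0 (k_i > n_i)
Product: 2 × 0 = 0 ≡ 0 (mod 13)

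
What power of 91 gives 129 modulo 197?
21

Baby-step giant-step with step n = ⌈√197⌉ = 15.
Baby steps 91^j mod 197 (j:value) for j=0..14: 0:1, 1:91, 2:7, 3:46, 4:49, 5:125, 6:146, 7:87, 8:37, 9:18, 10:62, 11:126, 12:40, 13:94, 14:83.
Giant-step multiplier: 91^(-15) ≡ 91^(196-15) = 91^181 ≡ 50 (mod 197).
Giant steps γ_i = 129·50^i mod 197: γ_0=129, γ_1=146 (in table at j=6).
x = i·n + j = 1·15 + 6 = 21.
Check: 91^21 ≡ 129 (mod 197).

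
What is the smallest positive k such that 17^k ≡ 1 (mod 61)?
60

61 is prime, so ord(17) divides φ(61) = 60.
Divisors of 60: 1, 2, 3, 4, 5, 6, 10, 12, 15, 20, 30, 60.
Repeated squaring: 17^1 ≡ 17, 17^2 ≡ 45, 17^4 ≡ 12, 17^8 ≡ 22, 17^16 ≡ 57, 17^32 ≡ 16 (mod 61).
Test 17^d mod 61 for each divisor d in increasing order:
17^1 ≡ 17
17^2 ≡ 45
17^3 = 17^2·17^1 ≡ 33
17^4 ≡ 12
17^5 = 17^4·17^1 ≡ 21
17^6 = 17^4·17^2 ≡ 52
17^10 = 17^8·17^2 ≡ 14
17^12 = 17^8·17^4 ≡ 20
17^15 = 17^8·17^4·17^2·17^1 ≡ 50
17^20 = 17^16·17^4 ≡ 13
17^30 = 17^16·17^8·17^4·17^2 ≡ 60
17^60 = 17^32·17^16·17^8·17^4 ≡ 1  ← first divisor giving 1
The order is 60.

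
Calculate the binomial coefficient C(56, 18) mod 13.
0

Using Lucas' theorem:
Write n=56 and k=18 in base 13:
n in base 13: [4, 4]
k in base 13: [1, 5]
C(56,18) mod 13 = ∏ C(n_i, k_i) mod 13
Digit binomials (mod 13): C(4,1) = 4; C(4,5) = 0 (k_i > n_i)
Product: 4 × 0 = 0 ≡ 0 (mod 13)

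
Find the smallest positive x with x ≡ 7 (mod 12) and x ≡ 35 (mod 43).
379

Using Chinese Remainder Theorem:
M = 12 × 43 = 516
M1 = 43, M2 = 12
y1 = 43^(-1) mod 12 = 7
y2 = 12^(-1) mod 43 = 18
x = (7×43×7 + 35×12×18) mod 516 = 379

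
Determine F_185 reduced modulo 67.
40

Matrix identity: Q^n = [[F_(n+1), F_n], [F_n, F_(n-1)]] with Q = [[1,1],[1,0]].
n = 185 = 10111001₂. Square-and-multiply, entries mod 67:
Q^1 = [[1,1],[1,0]]
Q^2 = (Q^1)² = [[2,1],[1,1]]
Q^5 = (Q^2)²·Q = [[8,5],[5,3]]
Q^11 = (Q^5)²·Q = [[10,22],[22,55]]
Q^23 = (Q^11)²·Q = [[4,48],[48,23]]
Q^46 = (Q^23)² = [[42,23],[23,19]]
Q^92 = (Q^46)² = [[15,63],[63,19]]
Q^185 = (Q^92)²·Q = [[38,40],[40,65]]
F_185 mod 67 = Q^185[0][1] = 40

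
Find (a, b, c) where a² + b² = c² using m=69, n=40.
(3161, 5520, 6361)

Euclid's formula: a = m² - n², b = 2mn, c = m² + n²
m = 69, n = 40
a = 69² - 40² = 4761 - 1600 = 3161
b = 2 × 69 × 40 = 5520
c = 69² + 40² = 4761 + 1600 = 6361
Verification: 3161² + 5520² = 9991921 + 30470400 = 40462321 = 6361² ✓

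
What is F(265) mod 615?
610

Matrix identity: Q^n = [[F_(n+1), F_n], [F_n, F_(n-1)]] with Q = [[1,1],[1,0]].
n = 265 = 100001001₂. Square-and-multiply, entries mod 615:
Q^1 = [[1,1],[1,0]]
Q^2 = (Q^1)² = [[2,1],[1,1]]
Q^4 = (Q^2)² = [[5,3],[3,2]]
Q^8 = (Q^4)² = [[34,21],[21,13]]
Q^16 = (Q^8)² = [[367,372],[372,610]]
Q^33 = (Q^16)²·Q = [[607,13],[13,594]]
Q^66 = (Q^33)² = [[233,238],[238,610]]
Q^132 = (Q^66)² = [[233,144],[144,89]]
Q^265 = (Q^132)²·Q = [[238,610],[610,243]]
F_265 mod 615 = Q^265[0][1] = 610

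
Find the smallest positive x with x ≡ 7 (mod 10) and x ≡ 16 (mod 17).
67

Using Chinese Remainder Theorem:
M = 10 × 17 = 170
M1 = 17, M2 = 10
y1 = 17^(-1) mod 10 = 3
y2 = 10^(-1) mod 17 = 12
x = (7×17×3 + 16×10×12) mod 170 = 67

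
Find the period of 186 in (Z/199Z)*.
198

199 is prime, so ord(186) divides φ(199) = 198.
Divisors of 198: 1, 2, 3, 6, 9, 11, 18, 22, 33, 66, 99, 198.
Repeated squaring: 186^1 ≡ 186, 186^2 ≡ 169, 186^4 ≡ 104, 186^8 ≡ 70, 186^16 ≡ 124, 186^32 ≡ 53, 186^64 ≡ 23, 186^128 ≡ 131 (mod 199).
Test 186^d mod 199 for each divisor d in increasing order:
186^1 ≡ 186
186^2 ≡ 169
186^3 = 186^2·186^1 ≡ 191
186^6 = 186^4·186^2 ≡ 64
186^9 = 186^8·186^1 ≡ 85
186^11 = 186^8·186^2·186^1 ≡ 37
186^18 = 186^16·186^2 ≡ 61
186^22 = 186^16·186^4·186^2 ≡ 175
186^33 = 186^32·186^1 ≡ 107
186^66 = 186^64·186^2 ≡ 106
186^99 = 186^64·186^32·186^2·186^1 ≡ 198
186^198 = 186^128·186^64·186^4·186^2 ≡ 1  ← first divisor giving 1
The order is 198.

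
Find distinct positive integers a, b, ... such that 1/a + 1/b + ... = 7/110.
1/16 + 1/880

Greedy algorithm:
7/110: ceiling(110/7) = 16, use 1/16
1/880: ceiling(880/1) = 880, use 1/880
Result: 7/110 = 1/16 + 1/880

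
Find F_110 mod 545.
110

Matrix identity: Q^n = [[F_(n+1), F_n], [F_n, F_(n-1)]] with Q = [[1,1],[1,0]].
n = 110 = 1101110₂. Square-and-multiply, entries mod 545:
Q^1 = [[1,1],[1,0]]
Q^3 = (Q^1)²·Q = [[3,2],[2,1]]
Q^6 = (Q^3)² = [[13,8],[8,5]]
Q^13 = (Q^6)²·Q = [[377,233],[233,144]]
Q^27 = (Q^13)²·Q = [[76,218],[218,403]]
Q^55 = (Q^27)²·Q = [[217,435],[435,327]]
Q^110 = (Q^55)² = [[329,110],[110,219]]
F_110 mod 545 = Q^110[0][1] = 110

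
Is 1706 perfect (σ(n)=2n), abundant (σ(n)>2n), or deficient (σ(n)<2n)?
deficient

Proper divisors of 1706: sum = 1 + 2 + 853 = 856
Since 856 < 1706, 1706 is deficient.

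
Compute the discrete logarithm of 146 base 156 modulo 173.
93

Baby-step giant-step with step n = ⌈√173⌉ = 14.
Baby steps 156^j mod 173 (j:value) for j=0..13: 0:1, 1:156, 2:116, 3:104, 4:135, 5:127, 6:90, 7:27, 8:60, 9:18, 10:40, 11:12, 12:142, 13:8.
Giant-step multiplier: 156^(-14) ≡ 156^(172-14) = 156^158 ≡ 159 (mod 173).
Giant steps γ_i = 146·159^i mod 173: γ_0=146, γ_1=32, γ_2=71, γ_3=44, γ_4=76, γ_5=147, γ_6=18 (in table at j=9).
x = i·n + j = 6·14 + 9 = 93.
Check: 156^93 ≡ 146 (mod 173).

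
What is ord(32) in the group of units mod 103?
51

103 is prime, so ord(32) divides φ(103) = 102.
Divisors of 102: 1, 2, 3, 6, 17, 34, 51, 102.
Repeated squaring: 32^1 ≡ 32, 32^2 ≡ 97, 32^4 ≡ 36, 32^8 ≡ 60, 32^16 ≡ 98, 32^32 ≡ 25, 32^64 ≡ 7 (mod 103).
Test 32^d mod 103 for each divisor d in increasing order:
32^1 ≡ 32
32^2 ≡ 97
32^3 = 32^2·32^1 ≡ 14
32^6 = 32^4·32^2 ≡ 93
32^17 = 32^16·32^1 ≡ 46
32^34 = 32^32·32^2 ≡ 56
32^51 = 32^32·32^16·32^2·32^1 ≡ 1  ← first divisor giving 1
The order is 51.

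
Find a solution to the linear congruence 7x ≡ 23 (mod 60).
x ≡ 29 (mod 60)

gcd(7, 60) = 1, which divides 23, so solutions exist.
Find 7^(-1) mod 60 by the extended Euclidean algorithm:
60 = 8 × 7 + 4  ⟹  4 = (1)·60 + (-8)·7
7 = 1 × 4 + 3  ⟹  3 = (-1)·60 + (9)·7
4 = 1 × 3 + 1  ⟹  1 = (2)·60 + (-17)·7
So (-17)·7 ≡ 1 (mod 60), i.e. 7^(-1) ≡ -17 ≡ 43 (mod 60).
x ≡ 43 × 23 = 989 ≡ 29 (mod 60).
Check: 7 × 29 = 203 ≡ 23 (mod 60).
Unique solution: x ≡ 29 (mod 60)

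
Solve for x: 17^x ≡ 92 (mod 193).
26

Baby-step giant-step with step n = ⌈√193⌉ = 14.
Baby steps 17^j mod 193 (j:value) for j=0..13: 0:1, 1:17, 2:96, 3:88, 4:145, 5:149, 6:24, 7:22, 8:181, 9:182, 10:6, 11:102, 12:190, 13:142.
Giant-step multiplier: 17^(-14) ≡ 17^(192-14) = 17^178 ≡ 65 (mod 193).
Giant steps γ_i = 92·65^i mod 193: γ_0=92, γ_1=190 (in table at j=12).
x = i·n + j = 1·14 + 12 = 26.
Check: 17^26 ≡ 92 (mod 193).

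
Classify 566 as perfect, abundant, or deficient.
deficient

Proper divisors of 566: sum = 1 + 2 + 283 = 286
Since 286 < 566, 566 is deficient.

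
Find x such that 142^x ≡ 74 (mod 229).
167

Baby-step giant-step with step n = ⌈√229⌉ = 16.
Baby steps 142^j mod 229 (j:value) for j=0..15: 0:1, 1:142, 2:12, 3:101, 4:144, 5:67, 6:125, 7:117, 8:126, 9:30, 10:138, 11:131, 12:53, 13:198, 14:178, 15:86.
Giant-step multiplier: 142^(-16) ≡ 142^(228-16) = 142^212 ≡ 171 (mod 229).
Giant steps γ_i = 74·171^i mod 229: γ_0=74, γ_1=59, γ_2=13, γ_3=162, γ_4=222, γ_5=177, γ_6=39, γ_7=28, γ_8=208, γ_9=73, γ_10=117 (in table at j=7).
x = i·n + j = 10·16 + 7 = 167.
Check: 142^167 ≡ 74 (mod 229).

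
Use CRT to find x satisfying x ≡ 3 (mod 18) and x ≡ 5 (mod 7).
75

Using Chinese Remainder Theorem:
M = 18 × 7 = 126
M1 = 7, M2 = 18
y1 = 7^(-1) mod 18 = 13
y2 = 18^(-1) mod 7 = 2
x = (3×7×13 + 5×18×2) mod 126 = 75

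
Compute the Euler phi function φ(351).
216

351 = 3^3 × 13
φ(n) = n × ∏(1 - 1/p) for each prime p dividing n
φ(351) = 351 × (1 - 1/3) × (1 - 1/13) = 216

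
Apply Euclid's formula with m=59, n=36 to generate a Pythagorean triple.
(2185, 4248, 4777)

Euclid's formula: a = m² - n², b = 2mn, c = m² + n²
m = 59, n = 36
a = 59² - 36² = 3481 - 1296 = 2185
b = 2 × 59 × 36 = 4248
c = 59² + 36² = 3481 + 1296 = 4777
Verification: 2185² + 4248² = 4774225 + 18045504 = 22819729 = 4777² ✓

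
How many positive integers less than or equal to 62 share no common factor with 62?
30

62 = 2 × 31
φ(n) = n × ∏(1 - 1/p) for each prime p dividing n
φ(62) = 62 × (1 - 1/2) × (1 - 1/31) = 30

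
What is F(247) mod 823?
296

Matrix identity: Q^n = [[F_(n+1), F_n], [F_n, F_(n-1)]] with Q = [[1,1],[1,0]].
n = 247 = 11110111₂. Square-and-multiply, entries mod 823:
Q^1 = [[1,1],[1,0]]
Q^3 = (Q^1)²·Q = [[3,2],[2,1]]
Q^7 = (Q^3)²·Q = [[21,13],[13,8]]
Q^15 = (Q^7)²·Q = [[164,610],[610,377]]
Q^30 = (Q^15)² = [[664,810],[810,677]]
Q^61 = (Q^30)²·Q = [[610,760],[760,673]]
Q^123 = (Q^61)²·Q = [[606,781],[781,648]]
Q^247 = (Q^123)²·Q = [[300,296],[296,4]]
F_247 mod 823 = Q^247[0][1] = 296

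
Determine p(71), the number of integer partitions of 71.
4697205

p(n) counts ways to write n as a sum of positive integers (order ignored).
Euler's pentagonal recurrence: p(k) = p(k-1) + p(k-2) - p(k-5) - p(k-7) + p(k-12) + p(k-15) - ... (offsets j(3j∓1)/2, signs ++--, p(0)=1, p(<0)=0).
DP table for k = 0..70: p(0)=1, p(1)=1, p(2)=2, p(3)=3, p(4)=5, p(5)=7, p(6)=11, p(7)=15, p(8)=22, p(9)=30, p(10)=42, p(11)=56, p(12)=77, p(13)=101, p(14)=135, p(15)=176, p(16)=231, p(17)=297, p(18)=385, p(19)=490, p(20)=627, p(21)=792, p(22)=1002, p(23)=1255, p(24)=1575, p(25)=1958, p(26)=2436, p(27)=3010, p(28)=3718, p(29)=4565, p(30)=5604, p(31)=6842, p(32)=8349, p(33)=10143, p(34)=12310, p(35)=14883, p(36)=17977, p(37)=21637, p(38)=26015, p(39)=31185, p(40)=37338, p(41)=44583, p(42)=53174, p(43)=63261, p(44)=75175, p(45)=89134, p(46)=105558, p(47)=124754, p(48)=147273, p(49)=173525, p(50)=204226, p(51)=239943, p(52)=281589, p(53)=329931, p(54)=386155, p(55)=451276, p(56)=526823, p(57)=614154, p(58)=715220, p(59)=831820, p(60)=966467, p(61)=1121505, p(62)=1300156, p(63)=1505499, p(64)=1741630, p(65)=2012558, p(66)=2323520, p(67)=2679689, p(68)=3087735, p(69)=3554345, p(70)=4087968.
Final step: p(71) = p(70) + p(69) - p(66) - p(64) + p(59) + p(56) - p(49) - p(45) + p(36) + p(31) - p(20) - p(14) + p(1)
= 4087968 + 3554345 - 2323520 - 1741630 + 831820 + 526823 - 173525 - 89134 + 17977 + 6842 - 627 - 135 + 1
= 4697205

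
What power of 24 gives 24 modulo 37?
1

Baby-step giant-step with step n = ⌈√37⌉ = 7.
Baby steps 24^j mod 37 (j:value) for j=0..6: 0:1, 1:24, 2:21, 3:23, 4:34, 5:2, 6:11.
h = 24 is already in the table at j=1, so x = 1.
Check: 24^1 ≡ 24 (mod 37).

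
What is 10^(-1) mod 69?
7

gcd(10, 69) = 1, so the inverse exists.
Extended Euclidean algorithm on (69, 10):
69 = 6 × 10 + 9  ⟹  9 = (1)·69 + (-6)·10
10 = 1 × 9 + 1  ⟹  1 = (-1)·69 + (7)·10
So (7)·10 ≡ 1 (mod 69), i.e. 10^(-1) ≡ 7 (mod 69).
Check: 10 × 7 = 70 ≡ 1 (mod 69)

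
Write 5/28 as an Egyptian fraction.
1/6 + 1/84

Greedy algorithm:
5/28: ceiling(28/5) = 6, use 1/6
1/84: ceiling(84/1) = 84, use 1/84
Result: 5/28 = 1/6 + 1/84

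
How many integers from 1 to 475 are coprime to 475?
360

475 = 5^2 × 19
φ(n) = n × ∏(1 - 1/p) for each prime p dividing n
φ(475) = 475 × (1 - 1/5) × (1 - 1/19) = 360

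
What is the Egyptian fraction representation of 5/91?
1/19 + 1/433 + 1/249553 + 1/93414800161 + 1/17452649778145716451681

Greedy algorithm:
5/91: ceiling(91/5) = 19, use 1/19
4/1729: ceiling(1729/4) = 433, use 1/433
3/748657: ceiling(748657/3) = 249553, use 1/249553
2/186829600321: ceiling(186829600321/2) = 93414800161, use 1/93414800161
1/17452649778145716451681: ceiling(17452649778145716451681/1) = 17452649778145716451681, use 1/17452649778145716451681
Result: 5/91 = 1/19 + 1/433 + 1/249553 + 1/93414800161 + 1/17452649778145716451681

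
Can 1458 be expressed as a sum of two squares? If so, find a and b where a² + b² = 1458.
27² + 27² (a=27, b=27)

Factorization: 1458 = 2 × 3^6
By Fermat: n is sum of two squares iff every prime p ≡ 3 (mod 4) appears to even power.
All primes ≡ 3 (mod 4) appear to even power.
Search a = 0, 1, 2, … for 1458 - a² a perfect square: first hit at a = 27: 1458 - 729 = 729 = 27².
1458 = 27² + 27² = 729 + 729 ✓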